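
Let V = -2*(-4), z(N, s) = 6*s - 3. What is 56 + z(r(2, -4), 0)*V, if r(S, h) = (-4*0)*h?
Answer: 32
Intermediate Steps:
r(S, h) = 0 (r(S, h) = 0*h = 0)
z(N, s) = -3 + 6*s
V = 8
56 + z(r(2, -4), 0)*V = 56 + (-3 + 6*0)*8 = 56 + (-3 + 0)*8 = 56 - 3*8 = 56 - 24 = 32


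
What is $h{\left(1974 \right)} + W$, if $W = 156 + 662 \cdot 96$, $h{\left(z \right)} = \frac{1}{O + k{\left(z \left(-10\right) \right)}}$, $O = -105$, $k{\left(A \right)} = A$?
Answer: $\frac{1264285259}{19845} \approx 63708.0$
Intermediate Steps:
$h{\left(z \right)} = \frac{1}{-105 - 10 z}$ ($h{\left(z \right)} = \frac{1}{-105 + z \left(-10\right)} = \frac{1}{-105 - 10 z}$)
$W = 63708$ ($W = 156 + 63552 = 63708$)
$h{\left(1974 \right)} + W = - \frac{1}{105 + 10 \cdot 1974} + 63708 = - \frac{1}{105 + 19740} + 63708 = - \frac{1}{19845} + 63708 = \frac{1264285259}{19845}$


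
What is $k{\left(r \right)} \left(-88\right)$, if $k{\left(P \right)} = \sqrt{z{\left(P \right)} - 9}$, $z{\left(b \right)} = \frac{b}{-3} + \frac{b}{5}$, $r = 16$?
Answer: $- \frac{88 i \sqrt{2505}}{15} \approx - 293.63 i$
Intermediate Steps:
$z{\left(b \right)} = - \frac{2 b}{15}$ ($z{\left(b \right)} = b \left(- \frac{1}{3}\right) + b \frac{1}{5} = - \frac{b}{3} + \frac{b}{5} = - \frac{2 b}{15}$)
$k{\left(P \right)} = \sqrt{-9 - \frac{2 P}{15}}$ ($k{\left(P \right)} = \sqrt{- \frac{2 P}{15} - 9} = \sqrt{-9 - \frac{2 P}{15}}$)
$k{\left(r \right)} \left(-88\right) = \frac{\sqrt{-2025 - 480}}{15} \left(-88\right) = \frac{\sqrt{-2505}}{15} \left(-88\right) = \frac{i \sqrt{2505}}{15} \left(-88\right) = - \frac{88 i \sqrt{2505}}{15}$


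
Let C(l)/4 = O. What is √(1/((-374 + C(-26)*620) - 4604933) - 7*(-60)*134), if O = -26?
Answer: √1227292929991097533/4669787 ≈ 237.23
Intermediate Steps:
C(l) = -104 (C(l) = 4*(-26) = -104)
√(1/((-374 + C(-26)*620) - 4604933) - 7*(-60)*134) = √(1/((-374 - 104*620) - 4604933) - 7*(-60)*134) = √(1/((-374 - 64480) - 4604933) + 420*134) = √(1/(-64854 - 4604933) + 56280) = √(1/(-4669787) + 56280) = √(-1/4669787 + 56280) = √(262815612359/4669787) = √1227292929991097533/4669787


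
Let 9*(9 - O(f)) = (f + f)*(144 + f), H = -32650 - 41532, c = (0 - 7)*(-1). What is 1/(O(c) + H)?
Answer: -9/669671 ≈ -1.3439e-5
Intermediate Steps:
c = 7 (c = -7*(-1) = 7)
H = -74182
O(f) = 9 - 2*f*(144 + f)/9 (O(f) = 9 - (f + f)*(144 + f)/9 = 9 - 2*f*(144 + f)/9)
1/(O(c) + H) = 1/((9 - 32*7 - 2/9*7²) - 74182) = 1/((9 - 224 - 2/9*49) - 74182) = 1/((9 - 224 - 98/9) - 74182) = 1/(-2033/9 - 74182) = 1/(-669671/9) = -9/669671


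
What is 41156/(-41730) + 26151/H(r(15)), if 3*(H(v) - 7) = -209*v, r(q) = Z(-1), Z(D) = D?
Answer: 14192947/41730 ≈ 340.11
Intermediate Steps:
r(q) = -1
H(v) = 7 - 209*v/3 (H(v) = 7 + (-209*v)/3 = 7 - 209*v/3)
41156/(-41730) + 26151/H(r(15)) = 41156/(-41730) + 26151/(7 - 209/3*(-1)) = 41156*(-1/41730) + 26151/(7 + 209/3) = -20578/20865 + 26151/(230/3) = -20578/20865 + 26151*(3/230) = -20578/20865 + 3411/10 = 14192947/41730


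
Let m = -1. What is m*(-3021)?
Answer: 3021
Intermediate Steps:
m*(-3021) = -1*(-3021) = 3021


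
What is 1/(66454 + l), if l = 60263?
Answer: 1/126717 ≈ 7.8916e-6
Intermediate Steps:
1/(66454 + l) = 1/(66454 + 60263) = 1/126717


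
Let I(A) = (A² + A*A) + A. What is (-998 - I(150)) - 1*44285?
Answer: -90433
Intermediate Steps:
I(A) = A + 2*A² (I(A) = (A² + A²) + A = 2*A² + A = A + 2*A²)
(-998 - I(150)) - 1*44285 = (-998 - 150*(1 + 2*150)) - 1*44285 = (-998 - 150*(1 + 300)) - 44285 = (-998 - 150*301) - 44285 = (-998 - 1*45150) - 44285 = (-998 - 45150) - 44285 = -46148 - 44285 = -90433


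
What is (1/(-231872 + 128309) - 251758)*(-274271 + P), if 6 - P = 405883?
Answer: 1970374681092860/11507 ≈ 1.7123e+11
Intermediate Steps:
P = -405877 (P = 6 - 1*405883 = 6 - 405883 = -405877)
(1/(-231872 + 128309) - 251758)*(-274271 + P) = (1/(-231872 + 128309) - 251758)*(-274271 - 405877) = (1/(-103563) - 251758)*(-680148) = (-1/103563 - 251758)*(-680148) = -26072813755/103563*(-680148) = 1970374681092860/11507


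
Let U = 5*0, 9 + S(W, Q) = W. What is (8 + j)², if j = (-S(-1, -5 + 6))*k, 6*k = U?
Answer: 64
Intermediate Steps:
S(W, Q) = -9 + W
U = 0
k = 0 (k = (⅙)*0 = 0)
j = 0 (j = -(-9 - 1)*0 = -1*(-10)*0 = 10*0 = 0)
(8 + j)² = (8 + 0)² = 8² = 64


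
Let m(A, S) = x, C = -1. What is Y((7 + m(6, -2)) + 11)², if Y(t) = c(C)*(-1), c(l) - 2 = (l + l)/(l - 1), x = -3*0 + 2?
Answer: 9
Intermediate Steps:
x = 2 (x = 0 + 2 = 2)
m(A, S) = 2
c(l) = 2 + 2*l/(-1 + l) (c(l) = 2 + (l + l)/(l - 1) = 2 + (2*l)/(-1 + l) = 2 + 2*l/(-1 + l))
Y(t) = -3 (Y(t) = (2*(-1 + 2*(-1))/(-1 - 1))*(-1) = (2*(-1 - 2)/(-2))*(-1) = (2*(-½)*(-3))*(-1) = 3*(-1) = -3)
Y((7 + m(6, -2)) + 11)² = (-3)² = 9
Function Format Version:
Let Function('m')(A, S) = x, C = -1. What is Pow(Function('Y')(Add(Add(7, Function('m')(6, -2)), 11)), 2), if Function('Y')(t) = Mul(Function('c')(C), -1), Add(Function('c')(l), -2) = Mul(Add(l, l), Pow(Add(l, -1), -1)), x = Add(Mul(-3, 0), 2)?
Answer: 9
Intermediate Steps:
x = 2 (x = Add(0, 2) = 2)
Function('m')(A, S) = 2
Function('c')(l) = Add(2, Mul(2, l, Pow(Add(-1, l), -1))) (Function('c')(l) = Add(2, Mul(Add(l, l), Pow(Add(l, -1), -1))) = Add(2, Mul(Mul(2, l), Pow(Add(-1, l), -1))) = Add(2, Mul(2, l, Pow(Add(-1, l), -1))))
Function('Y')(t) = -3 (Function('Y')(t) = Mul(Mul(2, Pow(Add(-1, -1), -1), Add(-1, Mul(2, -1))), -1) = Mul(Mul(2, Pow(-2, -1), Add(-1, -2)), -1) = Mul(Mul(2, Rational(-1, 2), -3), -1) = Mul(3, -1) = -3)
Pow(Function('Y')(Add(Add(7, Function('m')(6, -2)), 11)), 2) = Pow(-3, 2) = 9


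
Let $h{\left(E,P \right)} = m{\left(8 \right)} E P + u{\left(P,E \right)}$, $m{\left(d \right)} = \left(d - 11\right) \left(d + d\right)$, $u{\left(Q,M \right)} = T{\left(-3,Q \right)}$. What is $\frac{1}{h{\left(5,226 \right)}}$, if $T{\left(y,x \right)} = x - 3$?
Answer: $- \frac{1}{54017} \approx -1.8513 \cdot 10^{-5}$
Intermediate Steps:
$T{\left(y,x \right)} = -3 + x$
$u{\left(Q,M \right)} = -3 + Q$
$m{\left(d \right)} = 2 d \left(-11 + d\right)$ ($m{\left(d \right)} = \left(-11 + d\right) 2 d = 2 d \left(-11 + d\right)$)
$h{\left(E,P \right)} = -3 + P - 48 E P$ ($h{\left(E,P \right)} = 2 \cdot 8 \left(-11 + 8\right) E P + \left(-3 + P\right) = 2 \cdot 8 \left(-3\right) E P + \left(-3 + P\right) = - 48 E P + \left(-3 + P\right) = -3 + P - 48 E P$)
$\frac{1}{h{\left(5,226 \right)}} = \frac{1}{-3 + 226 - 240 \cdot 226} = \frac{1}{-3 + 226 - 54240} = \frac{1}{-54017} = - \frac{1}{54017}$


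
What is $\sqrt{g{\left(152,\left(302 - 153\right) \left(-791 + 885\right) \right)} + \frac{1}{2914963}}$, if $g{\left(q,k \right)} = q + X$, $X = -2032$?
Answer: $\frac{i \sqrt{2997631350133}}{39931} \approx 43.359 i$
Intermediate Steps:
$g{\left(q,k \right)} = -2032 + q$ ($g{\left(q,k \right)} = q - 2032 = -2032 + q$)
$\sqrt{g{\left(152,\left(302 - 153\right) \left(-791 + 885\right) \right)} + \frac{1}{2914963}} = \sqrt{\left(-2032 + 152\right) + \frac{1}{2914963}} = \sqrt{-1880 + \frac{1}{2914963}} = \sqrt{- \frac{5480130439}{2914963}} = \frac{i \sqrt{2997631350133}}{39931}$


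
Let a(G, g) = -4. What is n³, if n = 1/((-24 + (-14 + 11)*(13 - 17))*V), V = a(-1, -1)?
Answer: 1/110592 ≈ 9.0422e-6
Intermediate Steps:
V = -4
n = 1/48 (n = 1/(-24 + (-14 + 11)*(13 - 17)*(-4)) = -¼/(-24 - 3*(-4)) = -¼/(-24 + 12) = -¼/(-12) = -1/12*(-¼) = 1/48 ≈ 0.020833)
n³ = (1/48)³ = 1/110592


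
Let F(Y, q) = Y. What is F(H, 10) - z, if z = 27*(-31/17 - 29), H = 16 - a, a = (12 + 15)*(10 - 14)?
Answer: 16256/17 ≈ 956.24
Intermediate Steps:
a = -108 (a = 27*(-4) = -108)
H = 124 (H = 16 - 1*(-108) = 16 + 108 = 124)
z = -14148/17 (z = 27*(-31*1/17 - 29) = 27*(-31/17 - 29) = 27*(-524/17) = -14148/17 ≈ -832.24)
F(H, 10) - z = 124 - 1*(-14148/17) = 124 + 14148/17 = 16256/17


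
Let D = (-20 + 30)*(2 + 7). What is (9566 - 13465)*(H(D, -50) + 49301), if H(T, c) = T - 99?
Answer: -192189508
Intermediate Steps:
D = 90 (D = 10*9 = 90)
H(T, c) = -99 + T
(9566 - 13465)*(H(D, -50) + 49301) = (9566 - 13465)*((-99 + 90) + 49301) = -3899*(-9 + 49301) = -3899*49292 = -192189508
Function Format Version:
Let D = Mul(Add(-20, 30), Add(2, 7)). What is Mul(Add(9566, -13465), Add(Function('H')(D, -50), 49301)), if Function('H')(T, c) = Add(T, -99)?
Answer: -192189508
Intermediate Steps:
D = 90 (D = Mul(10, 9) = 90)
Function('H')(T, c) = Add(-99, T)
Mul(Add(9566, -13465), Add(Function('H')(D, -50), 49301)) = Mul(Add(9566, -13465), Add(Add(-99, 90), 49301)) = Mul(-3899, Add(-9, 49301)) = Mul(-3899, 49292) = -192189508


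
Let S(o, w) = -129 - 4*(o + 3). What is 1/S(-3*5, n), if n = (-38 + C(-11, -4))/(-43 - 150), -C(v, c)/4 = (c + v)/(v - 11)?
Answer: -1/81 ≈ -0.012346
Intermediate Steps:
C(v, c) = -4*(c + v)/(-11 + v) (C(v, c) = -4*(c + v)/(v - 11) = -4*(c + v)/(-11 + v))
n = 448/2123 (n = (-38 + 4*(-1*(-4) - 1*(-11))/(-11 - 11))/(-43 - 150) = (-38 + 4*(4 + 11)/(-22))/(-193) = (-38 + 4*(-1/22)*15)*(-1/193) = (-38 - 30/11)*(-1/193) = -448/11*(-1/193) = 448/2123 ≈ 0.21102)
S(o, w) = -141 - 4*o (S(o, w) = -129 - 4*(3 + o) = -129 + (-12 - 4*o) = -141 - 4*o)
1/S(-3*5, n) = 1/(-141 - (-12)*5) = 1/(-141 - 4*(-15)) = 1/(-141 + 60) = 1/(-81) = -1/81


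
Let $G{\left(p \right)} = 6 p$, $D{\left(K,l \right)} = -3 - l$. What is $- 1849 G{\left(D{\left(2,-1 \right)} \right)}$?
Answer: $22188$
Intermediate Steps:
$- 1849 G{\left(D{\left(2,-1 \right)} \right)} = - 1849 \cdot 6 \left(-3 - -1\right) = - 1849 \cdot 6 \left(-3 + 1\right) = - 1849 \cdot 6 \left(-2\right) = \left(-1849\right) \left(-12\right) = 22188$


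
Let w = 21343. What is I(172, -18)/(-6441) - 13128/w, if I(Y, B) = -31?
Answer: -83895815/137470263 ≈ -0.61028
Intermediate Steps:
I(172, -18)/(-6441) - 13128/w = -31/(-6441) - 13128/21343 = -31*(-1/6441) - 13128*1/21343 = 31/6441 - 13128/21343 = -83895815/137470263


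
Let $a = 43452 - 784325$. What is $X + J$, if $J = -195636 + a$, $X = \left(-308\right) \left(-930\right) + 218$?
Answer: $-649851$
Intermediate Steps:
$X = 286658$ ($X = 286440 + 218 = 286658$)
$a = -740873$
$J = -936509$ ($J = -195636 - 740873 = -936509$)
$X + J = 286658 - 936509 = -649851$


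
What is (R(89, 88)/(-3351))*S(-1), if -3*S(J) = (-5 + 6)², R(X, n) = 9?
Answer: 1/1117 ≈ 0.00089526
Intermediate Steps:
S(J) = -⅓ (S(J) = -(-5 + 6)²/3 = -⅓*1² = -⅓*1 = -⅓)
(R(89, 88)/(-3351))*S(-1) = (9/(-3351))*(-⅓) = (9*(-1/3351))*(-⅓) = -3/1117*(-⅓) = 1/1117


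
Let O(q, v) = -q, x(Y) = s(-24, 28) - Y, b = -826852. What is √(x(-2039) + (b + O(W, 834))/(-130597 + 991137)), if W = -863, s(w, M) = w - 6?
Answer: √371753037112585/430270 ≈ 44.811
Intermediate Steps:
s(w, M) = -6 + w
x(Y) = -30 - Y (x(Y) = (-6 - 24) - Y = -30 - Y)
√(x(-2039) + (b + O(W, 834))/(-130597 + 991137)) = √((-30 - 1*(-2039)) + (-826852 - 1*(-863))/(-130597 + 991137)) = √((-30 + 2039) + (-826852 + 863)/860540) = √(2009 - 825989*1/860540) = √(2009 - 825989/860540) = √(1727998871/860540) = √371753037112585/430270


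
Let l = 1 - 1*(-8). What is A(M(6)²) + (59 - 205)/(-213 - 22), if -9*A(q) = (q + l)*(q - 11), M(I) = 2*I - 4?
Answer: -907901/2115 ≈ -429.27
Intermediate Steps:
l = 9 (l = 1 + 8 = 9)
M(I) = -4 + 2*I
A(q) = -(-11 + q)*(9 + q)/9 (A(q) = -(q + 9)*(q - 11)/9 = -(9 + q)*(-11 + q)/9 = -(-11 + q)*(9 + q)/9)
A(M(6)²) + (59 - 205)/(-213 - 22) = (11 - (-4 + 2*6)⁴/9 + 2*(-4 + 2*6)²/9) + (59 - 205)/(-213 - 22) = (11 - (-4 + 12)⁴/9 + 2*(-4 + 12)²/9) - 146/(-235) = (11 - (8²)²/9 + (2/9)*8²) - 146*(-1/235) = (11 - ⅑*64² + (2/9)*64) + 146/235 = (11 - ⅑*4096 + 128/9) + 146/235 = (11 - 4096/9 + 128/9) + 146/235 = -3869/9 + 146/235 = -907901/2115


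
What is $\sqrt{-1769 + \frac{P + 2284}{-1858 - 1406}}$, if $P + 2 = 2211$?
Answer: $\frac{i \sqrt{294703959}}{408} \approx 42.076 i$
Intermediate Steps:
$P = 2209$ ($P = -2 + 2211 = 2209$)
$\sqrt{-1769 + \frac{P + 2284}{-1858 - 1406}} = \sqrt{-1769 + \frac{2209 + 2284}{-1858 - 1406}} = \sqrt{-1769 + \frac{4493}{-3264}} = \sqrt{-1769 + 4493 \left(- \frac{1}{3264}\right)} = \sqrt{-1769 - \frac{4493}{3264}} = \sqrt{- \frac{5778509}{3264}} = \frac{i \sqrt{294703959}}{408}$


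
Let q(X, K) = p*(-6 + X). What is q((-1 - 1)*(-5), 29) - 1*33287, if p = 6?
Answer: -33263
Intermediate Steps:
q(X, K) = -36 + 6*X (q(X, K) = 6*(-6 + X) = -36 + 6*X)
q((-1 - 1)*(-5), 29) - 1*33287 = (-36 + 6*((-1 - 1)*(-5))) - 1*33287 = (-36 + 6*(-2*(-5))) - 33287 = (-36 + 6*10) - 33287 = (-36 + 60) - 33287 = 24 - 33287 = -33263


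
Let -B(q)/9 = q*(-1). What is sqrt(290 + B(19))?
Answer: sqrt(461) ≈ 21.471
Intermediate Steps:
B(q) = 9*q (B(q) = -9*q*(-1) = -(-9)*q = 9*q)
sqrt(290 + B(19)) = sqrt(290 + 9*19) = sqrt(290 + 171) = sqrt(461)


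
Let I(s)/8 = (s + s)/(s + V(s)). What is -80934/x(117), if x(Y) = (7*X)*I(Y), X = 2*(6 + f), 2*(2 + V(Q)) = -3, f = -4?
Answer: -437429/2496 ≈ -175.25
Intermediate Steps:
V(Q) = -7/2 (V(Q) = -2 + (½)*(-3) = -2 - 3/2 = -7/2)
I(s) = 16*s/(-7/2 + s) (I(s) = 8*((s + s)/(s - 7/2)) = 8*((2*s)/(-7/2 + s)) = 8*(2*s/(-7/2 + s)) = 16*s/(-7/2 + s))
X = 4 (X = 2*(6 - 4) = 2*2 = 4)
x(Y) = 896*Y/(-7 + 2*Y) (x(Y) = (7*4)*(32*Y/(-7 + 2*Y)) = 28*(32*Y/(-7 + 2*Y)) = 896*Y/(-7 + 2*Y))
-80934/x(117) = -80934/(896*117/(-7 + 2*117)) = -80934/(896*117/(-7 + 234)) = -80934/(896*117/227) = -80934/(896*117*(1/227)) = -80934/104832/227 = -80934*227/104832 = -437429/2496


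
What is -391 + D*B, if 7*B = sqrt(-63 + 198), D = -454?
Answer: -391 - 1362*sqrt(15)/7 ≈ -1144.6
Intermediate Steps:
B = 3*sqrt(15)/7 (B = sqrt(-63 + 198)/7 = sqrt(135)/7 = (3*sqrt(15))/7 = 3*sqrt(15)/7 ≈ 1.6598)
-391 + D*B = -391 - 1362*sqrt(15)/7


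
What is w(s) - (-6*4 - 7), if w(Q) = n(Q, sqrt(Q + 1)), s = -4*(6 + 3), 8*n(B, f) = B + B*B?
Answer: 377/2 ≈ 188.50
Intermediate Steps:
n(B, f) = B/8 + B**2/8 (n(B, f) = (B + B*B)/8 = (B + B**2)/8 = B/8 + B**2/8)
s = -36 (s = -4*9 = -36)
w(Q) = Q*(1 + Q)/8
w(s) - (-6*4 - 7) = (1/8)*(-36)*(1 - 36) - (-6*4 - 7) = (1/8)*(-36)*(-35) - (-24 - 7) = 315/2 - 1*(-31) = 315/2 + 31 = 377/2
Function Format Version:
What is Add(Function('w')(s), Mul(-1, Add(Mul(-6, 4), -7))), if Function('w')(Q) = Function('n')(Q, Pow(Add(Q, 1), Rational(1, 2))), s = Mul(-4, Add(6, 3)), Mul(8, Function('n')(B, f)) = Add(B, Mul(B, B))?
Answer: Rational(377, 2) ≈ 188.50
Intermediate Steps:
Function('n')(B, f) = Add(Mul(Rational(1, 8), B), Mul(Rational(1, 8), Pow(B, 2))) (Function('n')(B, f) = Mul(Rational(1, 8), Add(B, Mul(B, B))) = Mul(Rational(1, 8), Add(B, Pow(B, 2))) = Add(Mul(Rational(1, 8), B), Mul(Rational(1, 8), Pow(B, 2))))
s = -36 (s = Mul(-4, 9) = -36)
Function('w')(Q) = Mul(Rational(1, 8), Q, Add(1, Q))
Add(Function('w')(s), Mul(-1, Add(Mul(-6, 4), -7))) = Add(Mul(Rational(1, 8), -36, Add(1, -36)), Mul(-1, Add(Mul(-6, 4), -7))) = Add(Mul(Rational(1, 8), -36, -35), Mul(-1, Add(-24, -7))) = Add(Rational(315, 2), Mul(-1, -31)) = Add(Rational(315, 2), 31) = Rational(377, 2)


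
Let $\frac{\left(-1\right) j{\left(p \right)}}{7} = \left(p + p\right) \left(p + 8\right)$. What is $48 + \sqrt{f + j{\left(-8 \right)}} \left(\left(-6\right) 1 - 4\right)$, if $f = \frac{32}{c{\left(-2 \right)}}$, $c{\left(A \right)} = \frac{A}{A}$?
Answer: $48 - 40 \sqrt{2} \approx -8.5685$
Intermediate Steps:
$c{\left(A \right)} = 1$
$j{\left(p \right)} = - 14 p \left(8 + p\right)$ ($j{\left(p \right)} = - 7 \left(p + p\right) \left(p + 8\right) = - 7 \cdot 2 p \left(8 + p\right) = - 14 p \left(8 + p\right)$)
$f = 32$ ($f = \frac{32}{1} = 32 \cdot 1 = 32$)
$48 + \sqrt{f + j{\left(-8 \right)}} \left(\left(-6\right) 1 - 4\right) = 48 + \sqrt{32 - - 112 \left(8 - 8\right)} \left(\left(-6\right) 1 - 4\right) = 48 + \sqrt{32 - \left(-112\right) 0} \left(-6 - 4\right) = 48 + \sqrt{32 + 0} \left(-10\right) = 48 + \sqrt{32} \left(-10\right) = 48 + 4 \sqrt{2} \left(-10\right) = 48 - 40 \sqrt{2}$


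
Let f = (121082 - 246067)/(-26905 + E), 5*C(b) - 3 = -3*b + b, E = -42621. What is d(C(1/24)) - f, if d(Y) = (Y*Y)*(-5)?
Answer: -17515855/5005872 ≈ -3.4991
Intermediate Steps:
C(b) = ⅗ - 2*b/5 (C(b) = ⅗ + (-3*b + b)/5 = ⅗ + (-2*b)/5 = ⅗ - 2*b/5)
d(Y) = -5*Y² (d(Y) = Y²*(-5) = -5*Y²)
f = 124985/69526 (f = (121082 - 246067)/(-26905 - 42621) = -124985/(-69526) = -124985*(-1/69526) = 124985/69526 ≈ 1.7977)
d(C(1/24)) - f = -5*(⅗ - 2/(5*24))² - 1*124985/69526 = -5*(⅗ - 2/(5*24))² - 124985/69526 = -5*(⅗ - ⅖*1/24)² - 124985/69526 = -5*(⅗ - 1/60)² - 124985/69526 = -5*(7/12)² - 124985/69526 = -5*49/144 - 124985/69526 = -245/144 - 124985/69526 = -17515855/5005872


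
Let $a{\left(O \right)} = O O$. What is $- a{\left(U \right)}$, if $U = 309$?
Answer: $-95481$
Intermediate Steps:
$a{\left(O \right)} = O^{2}$
$- a{\left(U \right)} = - 309^{2} = \left(-1\right) 95481 = -95481$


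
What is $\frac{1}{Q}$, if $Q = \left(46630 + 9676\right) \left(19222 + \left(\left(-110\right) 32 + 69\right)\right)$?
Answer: $\frac{1}{888001926} \approx 1.1261 \cdot 10^{-9}$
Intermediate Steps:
$Q = 888001926$ ($Q = 56306 \left(19222 + \left(-3520 + 69\right)\right) = 56306 \left(19222 - 3451\right) = 56306 \cdot 15771 = 888001926$)
$\frac{1}{Q} = \frac{1}{888001926}$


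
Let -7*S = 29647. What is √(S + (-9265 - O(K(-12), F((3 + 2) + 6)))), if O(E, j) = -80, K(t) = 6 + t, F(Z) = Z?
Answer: 3*I*√73066/7 ≈ 115.85*I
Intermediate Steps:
S = -29647/7 (S = -⅐*29647 = -29647/7 ≈ -4235.3)
√(S + (-9265 - O(K(-12), F((3 + 2) + 6)))) = √(-29647/7 + (-9265 - 1*(-80))) = √(-29647/7 + (-9265 + 80)) = √(-29647/7 - 9185) = √(-93942/7) = 3*I*√73066/7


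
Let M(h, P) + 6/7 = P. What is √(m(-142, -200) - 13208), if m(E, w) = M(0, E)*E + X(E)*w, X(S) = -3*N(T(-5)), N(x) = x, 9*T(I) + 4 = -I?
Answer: 4*√196917/21 ≈ 84.524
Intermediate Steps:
T(I) = -4/9 - I/9 (T(I) = -4/9 + (-I)/9 = -4/9 - I/9)
M(h, P) = -6/7 + P
X(S) = -⅓ (X(S) = -3*(-4/9 - ⅑*(-5)) = -3*(-4/9 + 5/9) = -3*⅑ = -⅓)
m(E, w) = -w/3 + E*(-6/7 + E) (m(E, w) = (-6/7 + E)*E - w/3 = E*(-6/7 + E) - w/3 = -w/3 + E*(-6/7 + E))
√(m(-142, -200) - 13208) = √(((-142)² - 6/7*(-142) - ⅓*(-200)) - 13208) = √((20164 + 852/7 + 200/3) - 13208) = √(427400/21 - 13208) = √(150032/21) = 4*√196917/21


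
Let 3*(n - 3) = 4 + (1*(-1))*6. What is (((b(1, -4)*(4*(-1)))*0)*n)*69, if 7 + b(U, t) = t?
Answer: 0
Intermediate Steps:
b(U, t) = -7 + t
n = 7/3 (n = 3 + (4 + (1*(-1))*6)/3 = 3 + (4 - 1*6)/3 = 3 + (4 - 6)/3 = 3 + (⅓)*(-2) = 3 - ⅔ = 7/3 ≈ 2.3333)
(((b(1, -4)*(4*(-1)))*0)*n)*69 = ((((-7 - 4)*(4*(-1)))*0)*(7/3))*69 = ((-11*(-4)*0)*(7/3))*69 = ((44*0)*(7/3))*69 = (0*(7/3))*69 = 0*69 = 0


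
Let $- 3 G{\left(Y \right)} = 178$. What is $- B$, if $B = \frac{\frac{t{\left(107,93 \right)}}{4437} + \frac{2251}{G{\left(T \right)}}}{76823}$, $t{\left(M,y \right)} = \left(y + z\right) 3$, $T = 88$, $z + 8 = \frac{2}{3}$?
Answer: $\frac{29917315}{60673729878} \approx 0.00049309$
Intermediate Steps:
$z = - \frac{22}{3}$ ($z = -8 + \frac{2}{3} = - \frac{22}{3} \approx -7.3333$)
$G{\left(Y \right)} = - \frac{178}{3}$ ($G{\left(Y \right)} = \left(- \frac{1}{3}\right) 178 = - \frac{178}{3}$)
$t{\left(M,y \right)} = -22 + 3 y$ ($t{\left(M,y \right)} = \left(y - \frac{22}{3}\right) 3 = \left(- \frac{22}{3} + y\right) 3 = -22 + 3 y$)
$B = - \frac{29917315}{60673729878}$ ($B = \frac{\frac{-22 + 3 \cdot 93}{4437} + \frac{2251}{- \frac{178}{3}}}{76823} = \left(\left(-22 + 279\right) \frac{1}{4437} + 2251 \left(- \frac{3}{178}\right)\right) \frac{1}{76823} = \left(257 \cdot \frac{1}{4437} - \frac{6753}{178}\right) \frac{1}{76823} = \left(\frac{257}{4437} - \frac{6753}{178}\right) \frac{1}{76823} = \left(- \frac{29917315}{789786}\right) \frac{1}{76823} = - \frac{29917315}{60673729878} \approx -0.00049309$)
$- B = \left(-1\right) \left(- \frac{29917315}{60673729878}\right) = \frac{29917315}{60673729878}$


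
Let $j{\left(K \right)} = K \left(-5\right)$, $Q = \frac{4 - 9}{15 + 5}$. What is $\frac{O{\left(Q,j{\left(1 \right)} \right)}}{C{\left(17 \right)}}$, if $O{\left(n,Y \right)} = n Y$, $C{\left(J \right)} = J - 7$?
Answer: $\frac{1}{8} \approx 0.125$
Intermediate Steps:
$Q = - \frac{1}{4}$ ($Q = - \frac{5}{20} = \left(-5\right) \frac{1}{20} = - \frac{1}{4} \approx -0.25$)
$j{\left(K \right)} = - 5 K$
$C{\left(J \right)} = -7 + J$ ($C{\left(J \right)} = J - 7 = -7 + J$)
$O{\left(n,Y \right)} = Y n$
$\frac{O{\left(Q,j{\left(1 \right)} \right)}}{C{\left(17 \right)}} = \frac{\left(-5\right) 1 \left(- \frac{1}{4}\right)}{-7 + 17} = \frac{\left(-5\right) \left(- \frac{1}{4}\right)}{10} = \frac{5}{4} \cdot \frac{1}{10} = \frac{1}{8}$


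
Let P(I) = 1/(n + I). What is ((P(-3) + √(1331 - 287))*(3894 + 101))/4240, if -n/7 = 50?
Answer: -799/299344 + 2397*√29/424 ≈ 30.441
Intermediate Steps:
n = -350 (n = -7*50 = -350)
P(I) = 1/(-350 + I)
((P(-3) + √(1331 - 287))*(3894 + 101))/4240 = ((1/(-350 - 3) + √(1331 - 287))*(3894 + 101))/4240 = ((1/(-353) + √1044)*3995)*(1/4240) = ((-1/353 + 6*√29)*3995)*(1/4240) = (-3995/353 + 23970*√29)*(1/4240) = -799/299344 + 2397*√29/424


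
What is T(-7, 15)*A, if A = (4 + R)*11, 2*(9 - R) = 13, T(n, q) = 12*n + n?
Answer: -13013/2 ≈ -6506.5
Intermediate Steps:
T(n, q) = 13*n
R = 5/2 (R = 9 - 1/2*13 = 9 - 13/2 = 5/2 ≈ 2.5000)
A = 143/2 (A = (4 + 5/2)*11 = (13/2)*11 = 143/2 ≈ 71.500)
T(-7, 15)*A = (13*(-7))*(143/2) = -91*143/2 = -13013/2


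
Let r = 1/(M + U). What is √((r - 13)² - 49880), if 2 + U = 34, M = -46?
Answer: I*√9742991/14 ≈ 222.96*I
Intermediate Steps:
U = 32 (U = -2 + 34 = 32)
r = -1/14 (r = 1/(-46 + 32) = 1/(-14) = -1/14 ≈ -0.071429)
√((r - 13)² - 49880) = √((-1/14 - 13)² - 49880) = √((-183/14)² - 49880) = √(33489/196 - 49880) = √(-9742991/196) = I*√9742991/14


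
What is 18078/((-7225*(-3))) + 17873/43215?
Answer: 77909203/62445675 ≈ 1.2476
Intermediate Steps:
18078/((-7225*(-3))) + 17873/43215 = 18078/21675 + 17873*(1/43215) = 18078*(1/21675) + 17873/43215 = 6026/7225 + 17873/43215 = 77909203/62445675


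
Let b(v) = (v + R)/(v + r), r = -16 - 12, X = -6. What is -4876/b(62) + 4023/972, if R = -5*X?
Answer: -64723/36 ≈ -1797.9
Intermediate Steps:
R = 30 (R = -5*(-6) = 30)
r = -28
b(v) = (30 + v)/(-28 + v) (b(v) = (v + 30)/(v - 28) = (30 + v)/(-28 + v))
-4876/b(62) + 4023/972 = -4876*(-28 + 62)/(30 + 62) + 4023/972 = -4876/(92/34) + 4023*(1/972) = -4876/((1/34)*92) + 149/36 = -4876/46/17 + 149/36 = -4876*17/46 + 149/36 = -1802 + 149/36 = -64723/36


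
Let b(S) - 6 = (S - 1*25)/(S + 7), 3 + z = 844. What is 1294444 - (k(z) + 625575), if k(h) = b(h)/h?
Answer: 29813497568/44573 ≈ 6.6887e+5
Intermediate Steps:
z = 841 (z = -3 + 844 = 841)
b(S) = 6 + (-25 + S)/(7 + S) (b(S) = 6 + (S - 1*25)/(S + 7) = 6 + (S - 25)/(7 + S) = 6 + (-25 + S)/(7 + S))
k(h) = (17 + 7*h)/(h*(7 + h)) (k(h) = ((17 + 7*h)/(7 + h))/h = (17 + 7*h)/(h*(7 + h)))
1294444 - (k(z) + 625575) = 1294444 - ((17 + 7*841)/(841*(7 + 841)) + 625575) = 1294444 - ((1/841)*(17 + 5887)/848 + 625575) = 1294444 - ((1/841)*(1/848)*5904 + 625575) = 1294444 - (369/44573 + 625575) = 1294444 - 1*27883754844/44573 = 1294444 - 27883754844/44573 = 29813497568/44573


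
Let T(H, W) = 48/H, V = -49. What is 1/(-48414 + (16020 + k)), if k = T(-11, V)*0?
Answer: -1/32394 ≈ -3.0870e-5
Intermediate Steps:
k = 0 (k = (48/(-11))*0 = (48*(-1/11))*0 = -48/11*0 = 0)
1/(-48414 + (16020 + k)) = 1/(-48414 + (16020 + 0)) = 1/(-48414 + 16020) = 1/(-32394) = -1/32394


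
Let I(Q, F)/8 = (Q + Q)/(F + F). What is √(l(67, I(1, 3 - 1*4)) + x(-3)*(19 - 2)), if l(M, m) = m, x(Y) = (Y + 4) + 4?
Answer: √77 ≈ 8.7750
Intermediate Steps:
I(Q, F) = 8*Q/F (I(Q, F) = 8*((Q + Q)/(F + F)) = 8*((2*Q)/((2*F))) = 8*((2*Q)*(1/(2*F))) = 8*(Q/F) = 8*Q/F)
x(Y) = 8 + Y (x(Y) = (4 + Y) + 4 = 8 + Y)
√(l(67, I(1, 3 - 1*4)) + x(-3)*(19 - 2)) = √(8*1/(3 - 1*4) + (8 - 3)*(19 - 2)) = √(8*1/(3 - 4) + 5*17) = √(8*1/(-1) + 85) = √(8*1*(-1) + 85) = √(-8 + 85) = √77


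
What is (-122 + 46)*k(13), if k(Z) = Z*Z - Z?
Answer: -11856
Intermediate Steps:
k(Z) = Z² - Z
(-122 + 46)*k(13) = (-122 + 46)*(13*(-1 + 13)) = -988*12 = -76*156 = -11856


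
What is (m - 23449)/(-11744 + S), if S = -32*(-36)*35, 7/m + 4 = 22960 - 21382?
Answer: -36908719/44978624 ≈ -0.82058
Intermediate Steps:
m = 7/1574 (m = 7/(-4 + (22960 - 21382)) = 7/(-4 + 1578) = 7/1574 ≈ 0.0044473)
S = 40320 (S = 1152*35 = 40320)
(m - 23449)/(-11744 + S) = (7/1574 - 23449)/(-11744 + 40320) = -36908719/1574/28576 = -36908719/1574*1/28576 = -36908719/44978624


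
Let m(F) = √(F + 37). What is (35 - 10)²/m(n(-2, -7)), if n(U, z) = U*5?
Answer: 625*√3/9 ≈ 120.28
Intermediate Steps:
n(U, z) = 5*U
m(F) = √(37 + F)
(35 - 10)²/m(n(-2, -7)) = (35 - 10)²/(√(37 + 5*(-2))) = 25²/(√(37 - 10)) = 625/(√27) = 625/((3*√3)) = 625*(√3/9) = 625*√3/9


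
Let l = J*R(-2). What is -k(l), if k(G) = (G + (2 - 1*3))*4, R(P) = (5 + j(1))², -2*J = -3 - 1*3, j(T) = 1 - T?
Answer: -296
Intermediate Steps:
J = 3 (J = -(-3 - 1*3)/2 = -(-3 - 3)/2 = -½*(-6) = 3)
R(P) = 25 (R(P) = (5 + (1 - 1*1))² = (5 + (1 - 1))² = (5 + 0)² = 5² = 25)
l = 75 (l = 3*25 = 75)
k(G) = -4 + 4*G (k(G) = (G + (2 - 3))*4 = (G - 1)*4 = (-1 + G)*4 = -4 + 4*G)
-k(l) = -(-4 + 4*75) = -(-4 + 300) = -1*296 = -296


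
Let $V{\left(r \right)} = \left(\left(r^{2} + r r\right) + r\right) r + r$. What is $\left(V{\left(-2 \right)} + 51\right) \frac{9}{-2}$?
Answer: $- \frac{333}{2} \approx -166.5$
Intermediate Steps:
$V{\left(r \right)} = r + r \left(r + 2 r^{2}\right)$ ($V{\left(r \right)} = \left(\left(r^{2} + r^{2}\right) + r\right) r + r = \left(2 r^{2} + r\right) r + r = \left(r + 2 r^{2}\right) r + r = r \left(r + 2 r^{2}\right) + r = r + r \left(r + 2 r^{2}\right)$)
$\left(V{\left(-2 \right)} + 51\right) \frac{9}{-2} = \left(- 2 \left(1 - 2 + 2 \left(-2\right)^{2}\right) + 51\right) \frac{9}{-2} = \left(- 2 \left(1 - 2 + 2 \cdot 4\right) + 51\right) 9 \left(- \frac{1}{2}\right) = \left(- 2 \left(1 - 2 + 8\right) + 51\right) \left(- \frac{9}{2}\right) = \left(\left(-2\right) 7 + 51\right) \left(- \frac{9}{2}\right) = \left(-14 + 51\right) \left(- \frac{9}{2}\right) = 37 \left(- \frac{9}{2}\right) = - \frac{333}{2}$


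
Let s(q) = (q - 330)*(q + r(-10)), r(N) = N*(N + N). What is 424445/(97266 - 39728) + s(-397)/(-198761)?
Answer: 76122577823/11436310418 ≈ 6.6562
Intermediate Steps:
r(N) = 2*N² (r(N) = N*(2*N) = 2*N²)
s(q) = (-330 + q)*(200 + q) (s(q) = (q - 330)*(q + 2*(-10)²) = (-330 + q)*(q + 2*100) = (-330 + q)*(q + 200) = (-330 + q)*(200 + q))
424445/(97266 - 39728) + s(-397)/(-198761) = 424445/(97266 - 39728) + (-66000 + (-397)² - 130*(-397))/(-198761) = 424445/57538 + (-66000 + 157609 + 51610)*(-1/198761) = 424445*(1/57538) + 143219*(-1/198761) = 424445/57538 - 143219/198761 = 76122577823/11436310418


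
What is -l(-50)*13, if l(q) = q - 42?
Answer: 1196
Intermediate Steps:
l(q) = -42 + q
-l(-50)*13 = -(-42 - 50)*13 = -(-92)*13 = -1*(-1196) = 1196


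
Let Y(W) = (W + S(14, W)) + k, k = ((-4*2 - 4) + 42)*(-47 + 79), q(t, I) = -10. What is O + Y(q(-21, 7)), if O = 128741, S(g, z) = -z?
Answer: 129701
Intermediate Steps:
k = 960 (k = ((-8 - 4) + 42)*32 = (-12 + 42)*32 = 30*32 = 960)
Y(W) = 960 (Y(W) = (W - W) + 960 = 0 + 960 = 960)
O + Y(q(-21, 7)) = 128741 + 960 = 129701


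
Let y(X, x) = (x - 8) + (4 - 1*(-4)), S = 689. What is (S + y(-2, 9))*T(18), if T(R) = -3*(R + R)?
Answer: -75384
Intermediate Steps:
T(R) = -6*R
y(X, x) = x (y(X, x) = (-8 + x) + (4 + 4) = (-8 + x) + 8 = x)
(S + y(-2, 9))*T(18) = (689 + 9)*(-6*18) = 698*(-108) = -75384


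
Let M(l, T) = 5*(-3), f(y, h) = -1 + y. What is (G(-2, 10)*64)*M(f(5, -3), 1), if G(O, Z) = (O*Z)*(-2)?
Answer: -38400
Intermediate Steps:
G(O, Z) = -2*O*Z
M(l, T) = -15
(G(-2, 10)*64)*M(f(5, -3), 1) = (-2*(-2)*10*64)*(-15) = (40*64)*(-15) = 2560*(-15) = -38400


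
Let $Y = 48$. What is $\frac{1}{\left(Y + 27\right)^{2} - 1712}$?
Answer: $\frac{1}{3913} \approx 0.00025556$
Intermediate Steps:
$\frac{1}{\left(Y + 27\right)^{2} - 1712} = \frac{1}{\left(48 + 27\right)^{2} - 1712} = \frac{1}{75^{2} - 1712} = \frac{1}{5625 - 1712} = \frac{1}{3913}$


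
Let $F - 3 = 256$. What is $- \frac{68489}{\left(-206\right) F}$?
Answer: $\frac{68489}{53354} \approx 1.2837$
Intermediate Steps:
$F = 259$ ($F = 3 + 256 = 259$)
$- \frac{68489}{\left(-206\right) F} = - \frac{68489}{\left(-206\right) 259} = - \frac{68489}{-53354} = \left(-68489\right) \left(- \frac{1}{53354}\right) = \frac{68489}{53354}$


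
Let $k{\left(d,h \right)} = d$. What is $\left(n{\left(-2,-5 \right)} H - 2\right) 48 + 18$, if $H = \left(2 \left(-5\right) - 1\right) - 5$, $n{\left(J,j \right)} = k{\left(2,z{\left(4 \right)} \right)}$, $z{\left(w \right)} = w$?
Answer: $-1614$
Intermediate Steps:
$n{\left(J,j \right)} = 2$
$H = -16$ ($H = \left(-10 - 1\right) - 5 = -11 - 5 = -16$)
$\left(n{\left(-2,-5 \right)} H - 2\right) 48 + 18 = \left(2 \left(-16\right) - 2\right) 48 + 18 = \left(-32 - 2\right) 48 + 18 = \left(-34\right) 48 + 18 = -1632 + 18 = -1614$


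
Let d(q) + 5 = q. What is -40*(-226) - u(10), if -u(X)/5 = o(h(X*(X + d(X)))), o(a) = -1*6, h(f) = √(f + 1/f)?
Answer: 9010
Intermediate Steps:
d(q) = -5 + q
o(a) = -6
u(X) = 30 (u(X) = -5*(-6) = 30)
-40*(-226) - u(10) = -40*(-226) - 1*30 = 9040 - 30 = 9010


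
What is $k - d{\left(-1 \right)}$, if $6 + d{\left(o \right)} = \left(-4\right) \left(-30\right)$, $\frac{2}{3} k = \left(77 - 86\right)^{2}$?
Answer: $\frac{15}{2} \approx 7.5$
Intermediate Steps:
$k = \frac{243}{2}$ ($k = \frac{3 \left(77 - 86\right)^{2}}{2} = \frac{3 \left(-9\right)^{2}}{2} = \frac{3}{2} \cdot 81 = \frac{243}{2} \approx 121.5$)
$d{\left(o \right)} = 114$ ($d{\left(o \right)} = -6 - -120 = -6 + 120 = 114$)
$k - d{\left(-1 \right)} = \frac{243}{2} - 114 = \frac{15}{2}$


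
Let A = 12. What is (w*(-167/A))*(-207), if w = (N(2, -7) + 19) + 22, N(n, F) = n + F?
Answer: 103707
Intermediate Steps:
N(n, F) = F + n
w = 36 (w = ((-7 + 2) + 19) + 22 = (-5 + 19) + 22 = 14 + 22 = 36)
(w*(-167/A))*(-207) = (36*(-167/12))*(-207) = -501*(-207) = 103707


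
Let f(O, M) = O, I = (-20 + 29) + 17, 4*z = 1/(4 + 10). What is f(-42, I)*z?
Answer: -¾ ≈ -0.75000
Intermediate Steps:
z = 1/56 (z = 1/(4*(4 + 10)) = (¼)/14 = (¼)*(1/14) = 1/56 ≈ 0.017857)
I = 26 (I = 9 + 17 = 26)
f(-42, I)*z = -42*1/56 = -¾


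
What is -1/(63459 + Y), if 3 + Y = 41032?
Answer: -1/104488 ≈ -9.5705e-6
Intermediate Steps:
Y = 41029 (Y = -3 + 41032 = 41029)
-1/(63459 + Y) = -1/(63459 + 41029) = -1/104488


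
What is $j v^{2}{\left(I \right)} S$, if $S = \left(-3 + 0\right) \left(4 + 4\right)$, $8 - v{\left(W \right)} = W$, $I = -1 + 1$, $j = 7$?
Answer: $-10752$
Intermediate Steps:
$I = 0$
$v{\left(W \right)} = 8 - W$
$S = -24$ ($S = \left(-3\right) 8 = -24$)
$j v^{2}{\left(I \right)} S = 7 \left(8 - 0\right)^{2} \left(-24\right) = 7 \left(8 + 0\right)^{2} \left(-24\right) = 7 \cdot 8^{2} \left(-24\right) = 7 \cdot 64 \left(-24\right) = 448 \left(-24\right) = -10752$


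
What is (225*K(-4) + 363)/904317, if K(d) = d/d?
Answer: 196/301439 ≈ 0.00065021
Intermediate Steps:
K(d) = 1
(225*K(-4) + 363)/904317 = (225*1 + 363)/904317 = (225 + 363)*(1/904317) = 588*(1/904317) = 196/301439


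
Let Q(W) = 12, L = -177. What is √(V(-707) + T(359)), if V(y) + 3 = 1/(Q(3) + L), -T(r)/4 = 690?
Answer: 14*I*√383790/165 ≈ 52.564*I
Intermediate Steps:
T(r) = -2760 (T(r) = -4*690 = -2760)
V(y) = -496/165 (V(y) = -3 + 1/(12 - 177) = -3 + 1/(-165) = -3 - 1/165 = -496/165)
√(V(-707) + T(359)) = √(-496/165 - 2760) = √(-455896/165) = 14*I*√383790/165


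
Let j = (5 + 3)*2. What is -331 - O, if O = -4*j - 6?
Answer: -261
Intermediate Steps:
j = 16 (j = 8*2 = 16)
O = -70 (O = -4*16 - 6 = -64 - 6 = -70)
-331 - O = -331 - 1*(-70) = -331 + 70 = -261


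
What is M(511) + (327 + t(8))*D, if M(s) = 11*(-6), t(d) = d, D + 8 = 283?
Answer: 92059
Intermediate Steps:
D = 275 (D = -8 + 283 = 275)
M(s) = -66
M(511) + (327 + t(8))*D = -66 + (327 + 8)*275 = -66 + 335*275 = -66 + 92125 = 92059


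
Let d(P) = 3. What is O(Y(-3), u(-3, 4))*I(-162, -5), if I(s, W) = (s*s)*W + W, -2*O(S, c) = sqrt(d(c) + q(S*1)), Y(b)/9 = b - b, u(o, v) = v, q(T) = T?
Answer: 131225*sqrt(3)/2 ≈ 1.1364e+5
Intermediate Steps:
Y(b) = 0 (Y(b) = 9*(b - b) = 9*0 = 0)
O(S, c) = -sqrt(3 + S)/2 (O(S, c) = -sqrt(3 + S*1)/2 = -sqrt(3 + S)/2)
I(s, W) = W + W*s**2 (I(s, W) = s**2*W + W = W*s**2 + W = W + W*s**2)
O(Y(-3), u(-3, 4))*I(-162, -5) = (-sqrt(3 + 0)/2)*(-5*(1 + (-162)**2)) = (-sqrt(3)/2)*(-5*(1 + 26244)) = (-sqrt(3)/2)*(-5*26245) = -sqrt(3)/2*(-131225) = 131225*sqrt(3)/2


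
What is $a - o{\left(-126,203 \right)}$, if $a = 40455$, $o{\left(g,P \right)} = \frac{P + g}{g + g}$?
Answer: $\frac{1456391}{36} \approx 40455.0$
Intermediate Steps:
$o{\left(g,P \right)} = \frac{P + g}{2 g}$
$a - o{\left(-126,203 \right)} = 40455 - \frac{203 - 126}{2 \left(-126\right)} = 40455 - \frac{1}{2} \left(- \frac{1}{126}\right) 77 = 40455 - - \frac{11}{36} = 40455 + \frac{11}{36} = \frac{1456391}{36}$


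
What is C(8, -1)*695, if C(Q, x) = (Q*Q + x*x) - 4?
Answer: 42395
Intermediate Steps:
C(Q, x) = -4 + Q**2 + x**2 (C(Q, x) = (Q**2 + x**2) - 4 = -4 + Q**2 + x**2)
C(8, -1)*695 = (-4 + 8**2 + (-1)**2)*695 = (-4 + 64 + 1)*695 = 61*695 = 42395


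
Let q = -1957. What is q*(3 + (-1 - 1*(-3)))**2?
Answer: -48925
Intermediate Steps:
q*(3 + (-1 - 1*(-3)))**2 = -1957*(3 + (-1 - 1*(-3)))**2 = -1957*(3 + (-1 + 3))**2 = -1957*(3 + 2)**2 = -1957*5**2 = -1957*25 = -48925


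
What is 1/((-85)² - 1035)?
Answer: 1/6190 ≈ 0.00016155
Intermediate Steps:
1/((-85)² - 1035) = 1/(7225 - 1035) = 1/6190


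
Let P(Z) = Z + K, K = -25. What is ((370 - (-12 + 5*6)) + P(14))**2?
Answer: 116281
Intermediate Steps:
P(Z) = -25 + Z (P(Z) = Z - 25 = -25 + Z)
((370 - (-12 + 5*6)) + P(14))**2 = ((370 - (-12 + 5*6)) + (-25 + 14))**2 = ((370 - (-12 + 30)) - 11)**2 = ((370 - 1*18) - 11)**2 = ((370 - 18) - 11)**2 = (352 - 11)**2 = 341**2 = 116281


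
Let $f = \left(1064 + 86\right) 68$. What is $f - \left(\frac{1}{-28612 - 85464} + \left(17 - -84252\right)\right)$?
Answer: $- \frac{692327243}{114076} \approx -6069.0$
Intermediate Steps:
$f = 78200$ ($f = 1150 \cdot 68 = 78200$)
$f - \left(\frac{1}{-28612 - 85464} + \left(17 - -84252\right)\right) = 78200 - \left(\frac{1}{-28612 - 85464} + \left(17 - -84252\right)\right) = 78200 - \left(\frac{1}{-114076} + \left(17 + 84252\right)\right) = 78200 - \left(- \frac{1}{114076} + 84269\right) = 78200 - \frac{9613070443}{114076} = - \frac{692327243}{114076}$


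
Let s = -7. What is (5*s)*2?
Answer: -70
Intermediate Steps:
(5*s)*2 = (5*(-7))*2 = -35*2 = -70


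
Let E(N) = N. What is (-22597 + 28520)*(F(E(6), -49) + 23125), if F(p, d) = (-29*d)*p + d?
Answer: 187178646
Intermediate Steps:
F(p, d) = d - 29*d*p (F(p, d) = -29*d*p + d = d - 29*d*p)
(-22597 + 28520)*(F(E(6), -49) + 23125) = (-22597 + 28520)*(-49*(1 - 29*6) + 23125) = 5923*(-49*(1 - 174) + 23125) = 5923*(-49*(-173) + 23125) = 5923*(8477 + 23125) = 5923*31602 = 187178646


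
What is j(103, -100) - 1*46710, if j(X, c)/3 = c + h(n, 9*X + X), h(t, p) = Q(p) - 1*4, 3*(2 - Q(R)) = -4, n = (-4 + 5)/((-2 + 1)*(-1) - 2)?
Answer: -47012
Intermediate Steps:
n = -1 (n = 1/(-1*(-1) - 2) = 1/(1 - 2) = 1/(-1) = 1*(-1) = -1)
Q(R) = 10/3 (Q(R) = 2 - ⅓*(-4) = 2 + 4/3 = 10/3)
h(t, p) = -⅔ (h(t, p) = 10/3 - 1*4 = 10/3 - 4 = -⅔)
j(X, c) = -2 + 3*c (j(X, c) = 3*(c - ⅔) = 3*(-⅔ + c) = -2 + 3*c)
j(103, -100) - 1*46710 = (-2 + 3*(-100)) - 1*46710 = (-2 - 300) - 46710 = -302 - 46710 = -47012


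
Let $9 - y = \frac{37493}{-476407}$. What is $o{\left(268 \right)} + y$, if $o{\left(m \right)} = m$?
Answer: $\frac{132002232}{476407} \approx 277.08$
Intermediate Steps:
$y = \frac{4325156}{476407}$ ($y = 9 - \frac{37493}{-476407} = 9 - 37493 \left(- \frac{1}{476407}\right) = 9 - - \frac{37493}{476407} = 9 + \frac{37493}{476407} = \frac{4325156}{476407} \approx 9.0787$)
$o{\left(268 \right)} + y = 268 + \frac{4325156}{476407} = \frac{132002232}{476407}$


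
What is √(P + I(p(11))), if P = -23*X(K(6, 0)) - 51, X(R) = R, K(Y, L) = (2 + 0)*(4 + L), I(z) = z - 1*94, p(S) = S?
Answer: I*√318 ≈ 17.833*I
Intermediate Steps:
I(z) = -94 + z (I(z) = z - 94 = -94 + z)
K(Y, L) = 8 + 2*L (K(Y, L) = 2*(4 + L) = 8 + 2*L)
P = -235 (P = -23*(8 + 2*0) - 51 = -23*(8 + 0) - 51 = -23*8 - 51 = -184 - 51 = -235)
√(P + I(p(11))) = √(-235 + (-94 + 11)) = √(-235 - 83) = √(-318) = I*√318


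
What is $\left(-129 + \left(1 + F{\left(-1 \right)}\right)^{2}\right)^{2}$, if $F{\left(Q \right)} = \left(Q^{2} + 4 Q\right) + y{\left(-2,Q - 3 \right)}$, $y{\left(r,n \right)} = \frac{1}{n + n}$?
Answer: $\frac{63473089}{4096} \approx 15496.0$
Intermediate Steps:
$y{\left(r,n \right)} = \frac{1}{2 n}$
$F{\left(Q \right)} = Q^{2} + \frac{1}{2 \left(-3 + Q\right)} + 4 Q$ ($F{\left(Q \right)} = \left(Q^{2} + 4 Q\right) + \frac{1}{2 \left(Q - 3\right)} = \left(Q^{2} + 4 Q\right) + \frac{1}{2 \left(-3 + Q\right)} = Q^{2} + \frac{1}{2 \left(-3 + Q\right)} + 4 Q$)
$\left(-129 + \left(1 + F{\left(-1 \right)}\right)^{2}\right)^{2} = \left(-129 + \left(1 + \frac{\frac{1}{2} - \left(-3 - 1\right) \left(4 - 1\right)}{-3 - 1}\right)^{2}\right)^{2} = \left(-129 + \left(1 + \frac{\frac{1}{2} - \left(-4\right) 3}{-4}\right)^{2}\right)^{2} = \left(-129 + \left(1 - \frac{\frac{1}{2} + 12}{4}\right)^{2}\right)^{2} = \left(-129 + \left(1 - \frac{25}{8}\right)^{2}\right)^{2} = \left(-129 + \left(- \frac{17}{8}\right)^{2}\right)^{2} = \left(-129 + \frac{289}{64}\right)^{2} = \left(- \frac{7967}{64}\right)^{2} = \frac{63473089}{4096}$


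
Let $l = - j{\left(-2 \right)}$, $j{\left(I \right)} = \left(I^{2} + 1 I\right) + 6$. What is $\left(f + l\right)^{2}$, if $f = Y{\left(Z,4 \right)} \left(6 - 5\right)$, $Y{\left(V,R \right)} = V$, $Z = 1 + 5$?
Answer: $4$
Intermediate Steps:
$Z = 6$
$j{\left(I \right)} = 6 + I + I^{2}$ ($j{\left(I \right)} = \left(I^{2} + I\right) + 6 = \left(I + I^{2}\right) + 6 = 6 + I + I^{2}$)
$l = -8$ ($l = - (6 - 2 + \left(-2\right)^{2}) = - (6 - 2 + 4) = \left(-1\right) 8 = -8$)
$f = 6$ ($f = 6 \left(6 - 5\right) = 6 \cdot 1 = 6$)
$\left(f + l\right)^{2} = \left(6 - 8\right)^{2} = \left(-2\right)^{2} = 4$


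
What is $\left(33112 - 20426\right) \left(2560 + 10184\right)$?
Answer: $161670384$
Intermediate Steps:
$\left(33112 - 20426\right) \left(2560 + 10184\right) = \left(33112 - 20426\right) 12744 = 12686 \cdot 12744 = 161670384$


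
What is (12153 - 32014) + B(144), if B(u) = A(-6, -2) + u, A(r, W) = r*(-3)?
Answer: -19699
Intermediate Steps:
A(r, W) = -3*r
B(u) = 18 + u (B(u) = -3*(-6) + u = 18 + u)
(12153 - 32014) + B(144) = (12153 - 32014) + (18 + 144) = -19861 + 162 = -19699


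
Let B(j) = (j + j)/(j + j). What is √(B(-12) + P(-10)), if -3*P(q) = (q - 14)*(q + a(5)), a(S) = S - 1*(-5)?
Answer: 1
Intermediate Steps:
a(S) = 5 + S (a(S) = S + 5 = 5 + S)
P(q) = -(-14 + q)*(10 + q)/3 (P(q) = -(q - 14)*(q + (5 + 5))/3 = -(-14 + q)*(q + 10)/3 = -(-14 + q)*(10 + q)/3)
B(j) = 1 (B(j) = (2*j)/((2*j)) = (2*j)*(1/(2*j)) = 1)
√(B(-12) + P(-10)) = √(1 + (140/3 - ⅓*(-10)² + (4/3)*(-10))) = √(1 + (140/3 - ⅓*100 - 40/3)) = √(1 + (140/3 - 100/3 - 40/3)) = √(1 + 0) = √1 = 1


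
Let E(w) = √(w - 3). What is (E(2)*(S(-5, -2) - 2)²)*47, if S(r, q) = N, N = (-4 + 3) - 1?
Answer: 752*I ≈ 752.0*I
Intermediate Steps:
N = -2 (N = -1 - 1 = -2)
S(r, q) = -2
E(w) = √(-3 + w)
(E(2)*(S(-5, -2) - 2)²)*47 = (√(-3 + 2)*(-2 - 2)²)*47 = (√(-1)*(-4)²)*47 = (I*16)*47 = (16*I)*47 = 752*I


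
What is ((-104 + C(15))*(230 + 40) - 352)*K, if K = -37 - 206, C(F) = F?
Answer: 5924826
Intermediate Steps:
K = -243
((-104 + C(15))*(230 + 40) - 352)*K = ((-104 + 15)*(230 + 40) - 352)*(-243) = (-89*270 - 352)*(-243) = (-24030 - 352)*(-243) = -24382*(-243) = 5924826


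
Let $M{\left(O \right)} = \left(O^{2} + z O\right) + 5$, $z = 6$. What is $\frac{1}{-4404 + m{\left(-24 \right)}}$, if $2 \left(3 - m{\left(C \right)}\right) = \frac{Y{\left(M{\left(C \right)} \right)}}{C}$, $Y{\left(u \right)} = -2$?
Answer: $- \frac{24}{105625} \approx -0.00022722$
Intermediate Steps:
$M{\left(O \right)} = 5 + O^{2} + 6 O$ ($M{\left(O \right)} = \left(O^{2} + 6 O\right) + 5 = 5 + O^{2} + 6 O$)
$m{\left(C \right)} = 3 + \frac{1}{C}$ ($m{\left(C \right)} = 3 - \frac{\left(-2\right) \frac{1}{C}}{2} = 3 + \frac{1}{C}$)
$\frac{1}{-4404 + m{\left(-24 \right)}} = \frac{1}{-4404 + \left(3 + \frac{1}{-24}\right)} = \frac{1}{-4404 + \left(3 - \frac{1}{24}\right)} = \frac{1}{-4404 + \frac{71}{24}} = \frac{1}{- \frac{105625}{24}} = - \frac{24}{105625}$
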